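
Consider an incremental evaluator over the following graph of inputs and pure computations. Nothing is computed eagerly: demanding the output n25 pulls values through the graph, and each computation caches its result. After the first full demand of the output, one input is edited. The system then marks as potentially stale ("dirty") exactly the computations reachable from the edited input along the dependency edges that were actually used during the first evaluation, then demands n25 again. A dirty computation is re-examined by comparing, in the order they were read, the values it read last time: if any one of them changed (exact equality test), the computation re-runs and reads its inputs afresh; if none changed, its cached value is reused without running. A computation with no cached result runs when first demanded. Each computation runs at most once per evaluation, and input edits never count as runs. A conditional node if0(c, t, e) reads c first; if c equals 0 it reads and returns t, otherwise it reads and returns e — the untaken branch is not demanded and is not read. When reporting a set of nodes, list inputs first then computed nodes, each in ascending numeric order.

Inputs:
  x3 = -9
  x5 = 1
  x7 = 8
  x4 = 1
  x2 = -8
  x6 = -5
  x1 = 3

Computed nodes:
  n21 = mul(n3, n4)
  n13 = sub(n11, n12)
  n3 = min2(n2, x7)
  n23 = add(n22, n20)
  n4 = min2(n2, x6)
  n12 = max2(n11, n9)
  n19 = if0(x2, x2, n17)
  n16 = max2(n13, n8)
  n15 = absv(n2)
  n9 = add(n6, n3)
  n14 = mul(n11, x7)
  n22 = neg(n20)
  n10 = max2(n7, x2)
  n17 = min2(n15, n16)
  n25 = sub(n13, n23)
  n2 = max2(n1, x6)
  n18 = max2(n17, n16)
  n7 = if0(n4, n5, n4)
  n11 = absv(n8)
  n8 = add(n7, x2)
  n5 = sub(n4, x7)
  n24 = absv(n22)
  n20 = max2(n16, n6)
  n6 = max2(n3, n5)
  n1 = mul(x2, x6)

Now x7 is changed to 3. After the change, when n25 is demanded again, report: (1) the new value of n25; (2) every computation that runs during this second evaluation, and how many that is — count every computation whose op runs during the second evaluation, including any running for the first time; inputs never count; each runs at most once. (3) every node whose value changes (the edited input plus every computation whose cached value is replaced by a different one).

n25 now evaluates to 0.
Run set: n3, n5, n6, n9, n12, n13, n16, n20, n22, n23, n25 (11 run).
Changed values: x7, n3, n5, n6, n9, n12, n13, n16, n20, n22, n25.

Initial pass — values computed on the first demand:
  n1 = mul(-8, -5) = 40
  n2 = max2(40, -5) = 40
  n3 = min2(40, 8) = 8
  n4 = min2(40, -5) = -5
  n5 = sub(-5, 8) = -13
  n6 = max2(8, -13) = 8
  n7 = if0(n4=-5 -> else branch n4) = -5
  n8 = add(-5, -8) = -13
  n9 = add(8, 8) = 16
  n11 = absv(-13) = 13
  n12 = max2(13, 16) = 16
  n13 = sub(13, 16) = -3
  n16 = max2(-3, -13) = -3
  n20 = max2(-3, 8) = 8
  n22 = neg(8) = -8
  n23 = add(-8, 8) = 0
  n25 = sub(-3, 0) = -3

Second demand — change propagation:
  n3: re-runs because x7 8->3; new result 3.
  n5: re-runs because x7 8->3; new result -8.
  n6: re-runs because n3 8->3; n5 -13->-8; new result 3.
  n9: re-runs because n6 8->3; n3 8->3; new result 6.
  n12: re-runs because n9 16->6; new result 13.
  n13: re-runs because n12 16->13; new result 0.
  n16: re-runs because n13 -3->0; new result 0.
  n20: re-runs because n16 -3->0; n6 8->3; new result 3.
  n22: re-runs because n20 8->3; new result -3.
  n23: re-runs because n22 -8->-3; n20 8->3; new result 0 (unchanged).
  n25: re-runs because n13 -3->0; new result 0.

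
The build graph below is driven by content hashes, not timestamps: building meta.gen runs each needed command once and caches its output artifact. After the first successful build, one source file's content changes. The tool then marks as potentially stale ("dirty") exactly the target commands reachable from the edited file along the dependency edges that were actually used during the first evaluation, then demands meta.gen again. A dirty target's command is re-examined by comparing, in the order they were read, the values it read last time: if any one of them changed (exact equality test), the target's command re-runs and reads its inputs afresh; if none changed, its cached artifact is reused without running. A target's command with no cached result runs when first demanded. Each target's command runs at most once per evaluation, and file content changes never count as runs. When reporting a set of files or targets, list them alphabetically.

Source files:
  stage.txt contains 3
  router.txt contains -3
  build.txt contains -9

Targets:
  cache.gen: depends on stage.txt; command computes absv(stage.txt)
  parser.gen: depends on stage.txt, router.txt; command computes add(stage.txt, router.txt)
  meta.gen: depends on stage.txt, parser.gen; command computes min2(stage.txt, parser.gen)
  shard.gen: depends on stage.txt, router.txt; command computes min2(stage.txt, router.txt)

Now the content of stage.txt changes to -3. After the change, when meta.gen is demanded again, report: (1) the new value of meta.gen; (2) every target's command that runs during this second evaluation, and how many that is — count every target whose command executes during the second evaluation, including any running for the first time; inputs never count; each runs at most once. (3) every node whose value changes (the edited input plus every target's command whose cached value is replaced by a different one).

meta.gen now evaluates to -6.
Run set: meta.gen, parser.gen (2 run).
Changed values: meta.gen, parser.gen, stage.txt.

Initial pass — values computed on the first demand:
  parser.gen = add(3, -3) = 0
  meta.gen = min2(3, 0) = 0

Second demand — change propagation:
  parser.gen: re-runs because stage.txt 3->-3; new result -6.
  meta.gen: re-runs because stage.txt 3->-3; parser.gen 0->-6; new result -6.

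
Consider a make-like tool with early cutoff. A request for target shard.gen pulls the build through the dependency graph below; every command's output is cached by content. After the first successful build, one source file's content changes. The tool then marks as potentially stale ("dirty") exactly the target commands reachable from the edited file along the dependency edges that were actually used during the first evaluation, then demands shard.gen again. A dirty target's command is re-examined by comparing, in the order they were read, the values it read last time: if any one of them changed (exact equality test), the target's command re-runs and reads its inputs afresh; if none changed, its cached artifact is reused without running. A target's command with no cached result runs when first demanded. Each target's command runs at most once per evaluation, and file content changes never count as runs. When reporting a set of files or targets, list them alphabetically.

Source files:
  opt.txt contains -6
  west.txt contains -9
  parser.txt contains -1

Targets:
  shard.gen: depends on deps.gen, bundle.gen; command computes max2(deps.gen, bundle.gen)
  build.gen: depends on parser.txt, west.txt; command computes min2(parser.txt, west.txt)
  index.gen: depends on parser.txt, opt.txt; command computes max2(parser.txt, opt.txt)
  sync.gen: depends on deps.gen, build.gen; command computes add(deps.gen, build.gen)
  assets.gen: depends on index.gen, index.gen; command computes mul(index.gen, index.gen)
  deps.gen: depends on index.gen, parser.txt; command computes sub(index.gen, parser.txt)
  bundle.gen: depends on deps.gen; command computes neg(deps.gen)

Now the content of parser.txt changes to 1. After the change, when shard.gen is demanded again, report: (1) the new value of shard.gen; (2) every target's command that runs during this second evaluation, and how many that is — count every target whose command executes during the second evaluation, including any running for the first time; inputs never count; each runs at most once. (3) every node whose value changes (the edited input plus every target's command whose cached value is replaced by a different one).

Demanding shard.gen again yields 0.
2 target commands run: deps.gen, index.gen.
The nodes whose values change: index.gen, parser.txt.
Note the absorption at deps.gen: it re-runs yet its value is the same, leaving the output's value untouched.

First demand of the output computes:
  index.gen = max2(-1, -6) = -1
  deps.gen = sub(-1, -1) = 0
  bundle.gen = neg(0) = 0
  shard.gen = max2(0, 0) = 0

After the edit, cleaning proceeds:
  index.gen: a read changed (parser.txt -1->1) — executes, giving 1.
  deps.gen: a read changed (index.gen -1->1; parser.txt -1->1) — executes, giving 0 — identical to its old value.
  bundle.gen: dirty, but its reads are unchanged (deps.gen unchanged); cached 0 stands.
  shard.gen: dirty, but its reads are unchanged (deps.gen unchanged, bundle.gen unchanged); cached 0 stands.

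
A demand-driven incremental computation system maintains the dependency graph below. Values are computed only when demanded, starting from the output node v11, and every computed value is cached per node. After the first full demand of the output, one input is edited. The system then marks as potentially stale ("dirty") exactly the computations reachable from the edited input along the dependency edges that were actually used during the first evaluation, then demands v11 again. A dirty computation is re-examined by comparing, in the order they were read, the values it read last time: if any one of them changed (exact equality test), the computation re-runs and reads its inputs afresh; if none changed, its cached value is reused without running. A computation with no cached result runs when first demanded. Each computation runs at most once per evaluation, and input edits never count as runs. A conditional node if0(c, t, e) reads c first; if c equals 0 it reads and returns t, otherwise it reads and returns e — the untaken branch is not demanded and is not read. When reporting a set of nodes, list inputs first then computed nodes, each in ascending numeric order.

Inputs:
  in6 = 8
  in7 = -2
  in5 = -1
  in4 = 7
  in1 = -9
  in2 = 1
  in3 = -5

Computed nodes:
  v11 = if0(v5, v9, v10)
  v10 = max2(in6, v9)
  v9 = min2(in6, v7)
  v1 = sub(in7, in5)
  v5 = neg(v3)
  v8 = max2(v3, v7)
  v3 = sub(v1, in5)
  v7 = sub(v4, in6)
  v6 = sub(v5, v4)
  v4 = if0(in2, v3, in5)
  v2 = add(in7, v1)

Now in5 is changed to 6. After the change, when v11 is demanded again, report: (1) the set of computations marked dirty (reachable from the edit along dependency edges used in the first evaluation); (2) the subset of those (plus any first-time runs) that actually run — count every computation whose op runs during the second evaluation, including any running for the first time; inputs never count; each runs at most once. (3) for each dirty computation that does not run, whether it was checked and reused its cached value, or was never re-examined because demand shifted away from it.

Marked dirty: v1, v3, v4, v5, v7, v9, v11.
Computations that run: v1, v3, v4, v5, v7, v9, v10, v11 — 8 in total.
Every dirty computation ran.
Key observation: a condition flipped, so demand reaches new nodes — v10 runs for the first time.

First evaluation (everything demanded from the output):
  v1 = sub(-2, -1) = -1
  v3 = sub(-1, -1) = 0
  v4 = if0(in2=1 -> else branch in5) = -1
  v5 = neg(0) = 0
  v7 = sub(-1, 8) = -9
  v9 = min2(8, -9) = -9
  v11 = if0(v5=0 -> then branch v9) = -9

Propagation after the edit:
  v1: runs — in5 -1->6; result -8.
  v3: runs — v1 -1->-8; in5 -1->6; result -14.
  v4: runs — in5 -1->6; result 6.
  v5: runs — v3 0->-14; result 14.
  v7: runs — v4 -1->6; result -2.
  v9: runs — v7 -9->-2; result -2.
  v10: demanded for the first time — runs, produces 8.
  v11: runs — v5 0->14; v9 -9->-2; result 8.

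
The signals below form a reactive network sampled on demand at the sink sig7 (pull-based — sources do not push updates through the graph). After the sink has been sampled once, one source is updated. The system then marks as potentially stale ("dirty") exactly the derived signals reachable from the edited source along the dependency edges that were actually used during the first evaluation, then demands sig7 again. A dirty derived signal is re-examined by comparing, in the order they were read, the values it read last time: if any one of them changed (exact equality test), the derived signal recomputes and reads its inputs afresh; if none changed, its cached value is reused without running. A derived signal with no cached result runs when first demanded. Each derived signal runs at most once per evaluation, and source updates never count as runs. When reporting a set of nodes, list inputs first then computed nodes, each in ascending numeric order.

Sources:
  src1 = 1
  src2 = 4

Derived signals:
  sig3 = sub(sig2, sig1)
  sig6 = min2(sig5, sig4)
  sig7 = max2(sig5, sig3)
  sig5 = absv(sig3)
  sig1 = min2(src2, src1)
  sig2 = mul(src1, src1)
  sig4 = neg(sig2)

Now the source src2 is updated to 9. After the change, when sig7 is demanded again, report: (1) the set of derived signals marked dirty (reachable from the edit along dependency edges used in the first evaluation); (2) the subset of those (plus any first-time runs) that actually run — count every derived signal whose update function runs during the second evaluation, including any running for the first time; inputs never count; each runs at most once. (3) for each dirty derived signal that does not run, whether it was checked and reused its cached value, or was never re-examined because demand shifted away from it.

Dirty set: sig1, sig3, sig5, sig7.
Run set: sig1 (1 run).
Re-examined without running (cache reused): sig3, sig5, sig7.
The important point: sig1 recomputes to an identical value, and the output ends up unchanged.

Initial pass — values computed on the first demand:
  sig1 = min2(4, 1) = 1
  sig2 = mul(1, 1) = 1
  sig3 = sub(1, 1) = 0
  sig5 = absv(0) = 0
  sig7 = max2(0, 0) = 0

Second demand — change propagation:
  sig1: re-runs because src2 4->9; new result 1 (unchanged).
  sig3: re-examined; everything it read last time is the same (sig2 unchanged, sig1 unchanged) — cache 0 kept, no run.
  sig5: re-examined; everything it read last time is the same (sig3 unchanged) — cache 0 kept, no run.
  sig7: re-examined; everything it read last time is the same (sig5 unchanged, sig3 unchanged) — cache 0 kept, no run.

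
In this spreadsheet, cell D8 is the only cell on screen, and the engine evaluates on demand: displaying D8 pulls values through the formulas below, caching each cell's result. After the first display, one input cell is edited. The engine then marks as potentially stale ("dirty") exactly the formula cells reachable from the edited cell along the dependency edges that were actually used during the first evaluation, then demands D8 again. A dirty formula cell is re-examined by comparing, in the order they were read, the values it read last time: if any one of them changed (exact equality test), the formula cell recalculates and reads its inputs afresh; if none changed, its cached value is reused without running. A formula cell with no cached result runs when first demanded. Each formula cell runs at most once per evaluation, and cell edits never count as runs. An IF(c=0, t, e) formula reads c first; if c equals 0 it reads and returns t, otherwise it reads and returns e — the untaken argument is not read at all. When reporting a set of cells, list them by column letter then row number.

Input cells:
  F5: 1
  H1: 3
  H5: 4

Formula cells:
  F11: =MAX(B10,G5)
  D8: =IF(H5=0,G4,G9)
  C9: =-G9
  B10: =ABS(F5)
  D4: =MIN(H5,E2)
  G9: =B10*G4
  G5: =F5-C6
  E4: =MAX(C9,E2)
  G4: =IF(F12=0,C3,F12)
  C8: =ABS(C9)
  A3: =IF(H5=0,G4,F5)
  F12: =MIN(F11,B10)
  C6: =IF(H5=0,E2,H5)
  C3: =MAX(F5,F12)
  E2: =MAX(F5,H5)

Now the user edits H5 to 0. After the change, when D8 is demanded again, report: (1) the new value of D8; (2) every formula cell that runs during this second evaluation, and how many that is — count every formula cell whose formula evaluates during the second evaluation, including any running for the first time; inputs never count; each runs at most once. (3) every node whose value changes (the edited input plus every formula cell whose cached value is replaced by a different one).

Initial pass — values computed on the first demand:
  B10 = ABS(1) = 1
  C6 = IF(H5=0: H5=4 -> else branch H5) = 4
  G5 = 1 - 4 = -3
  F11 = MAX(1, -3) = 1
  F12 = MIN(1, 1) = 1
  G4 = IF(F12=0: F12=1 -> else branch F12) = 1
  G9 = 1 * 1 = 1
  D8 = IF(H5=0: H5=4 -> else branch G9) = 1

Second demand — change propagation:
  E2: newly demanded (no cache) — executes and yields 1.
  C6: re-runs because H5 4->0; H5 4->0; new result 1.
  G5: re-runs because C6 4->1; new result 0.
  F11: re-runs because G5 -3->0; new result 1 (unchanged).
  F12: re-examined; everything it read last time is the same (F11 unchanged, B10 unchanged) — cache 1 kept, no run.
  G4: re-examined; everything it read last time is the same (F12 unchanged, F12 unchanged) — cache 1 kept, no run.
  G9: dirty yet unreached — the second evaluation never asks for it.
  D8: re-runs because H5 4->0; new result 1 (unchanged).

The important point: the flipped condition redirects demand; G9 is left stale, never re-checked.

D8 now evaluates to 1.
Run set: C6, D8, E2, F11, G5 (5 run).
Changed values: C6, G5, H5.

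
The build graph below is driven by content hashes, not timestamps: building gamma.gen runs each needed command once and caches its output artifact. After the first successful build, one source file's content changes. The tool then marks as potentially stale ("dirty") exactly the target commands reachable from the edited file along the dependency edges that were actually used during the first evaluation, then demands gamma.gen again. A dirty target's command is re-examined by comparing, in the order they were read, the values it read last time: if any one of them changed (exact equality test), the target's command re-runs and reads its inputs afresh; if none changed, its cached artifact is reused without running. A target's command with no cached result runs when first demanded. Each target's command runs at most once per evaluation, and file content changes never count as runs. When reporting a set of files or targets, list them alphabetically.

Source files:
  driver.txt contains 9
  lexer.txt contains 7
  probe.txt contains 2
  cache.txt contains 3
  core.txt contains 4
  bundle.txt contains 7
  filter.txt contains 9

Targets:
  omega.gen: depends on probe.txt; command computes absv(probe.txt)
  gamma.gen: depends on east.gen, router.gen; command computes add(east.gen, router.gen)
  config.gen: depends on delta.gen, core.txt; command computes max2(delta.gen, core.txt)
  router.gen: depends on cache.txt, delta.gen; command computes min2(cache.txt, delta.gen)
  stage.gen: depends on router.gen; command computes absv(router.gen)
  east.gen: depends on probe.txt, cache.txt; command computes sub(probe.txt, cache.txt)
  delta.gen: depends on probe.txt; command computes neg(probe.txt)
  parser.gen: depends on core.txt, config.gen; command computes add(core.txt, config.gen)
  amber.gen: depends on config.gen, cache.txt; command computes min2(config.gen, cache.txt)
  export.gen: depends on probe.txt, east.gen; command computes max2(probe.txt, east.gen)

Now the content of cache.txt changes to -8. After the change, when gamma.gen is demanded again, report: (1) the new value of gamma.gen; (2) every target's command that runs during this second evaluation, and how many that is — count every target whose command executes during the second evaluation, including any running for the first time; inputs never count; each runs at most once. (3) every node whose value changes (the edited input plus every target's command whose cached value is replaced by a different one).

gamma.gen now evaluates to 2.
Run set: east.gen, gamma.gen, router.gen (3 run).
Changed values: cache.txt, east.gen, gamma.gen, router.gen.

Initial pass — values computed on the first demand:
  delta.gen = neg(2) = -2
  east.gen = sub(2, 3) = -1
  router.gen = min2(3, -2) = -2
  gamma.gen = add(-1, -2) = -3

Second demand — change propagation:
  east.gen: re-runs because cache.txt 3->-8; new result 10.
  router.gen: re-runs because cache.txt 3->-8; new result -8.
  gamma.gen: re-runs because east.gen -1->10; router.gen -2->-8; new result 2.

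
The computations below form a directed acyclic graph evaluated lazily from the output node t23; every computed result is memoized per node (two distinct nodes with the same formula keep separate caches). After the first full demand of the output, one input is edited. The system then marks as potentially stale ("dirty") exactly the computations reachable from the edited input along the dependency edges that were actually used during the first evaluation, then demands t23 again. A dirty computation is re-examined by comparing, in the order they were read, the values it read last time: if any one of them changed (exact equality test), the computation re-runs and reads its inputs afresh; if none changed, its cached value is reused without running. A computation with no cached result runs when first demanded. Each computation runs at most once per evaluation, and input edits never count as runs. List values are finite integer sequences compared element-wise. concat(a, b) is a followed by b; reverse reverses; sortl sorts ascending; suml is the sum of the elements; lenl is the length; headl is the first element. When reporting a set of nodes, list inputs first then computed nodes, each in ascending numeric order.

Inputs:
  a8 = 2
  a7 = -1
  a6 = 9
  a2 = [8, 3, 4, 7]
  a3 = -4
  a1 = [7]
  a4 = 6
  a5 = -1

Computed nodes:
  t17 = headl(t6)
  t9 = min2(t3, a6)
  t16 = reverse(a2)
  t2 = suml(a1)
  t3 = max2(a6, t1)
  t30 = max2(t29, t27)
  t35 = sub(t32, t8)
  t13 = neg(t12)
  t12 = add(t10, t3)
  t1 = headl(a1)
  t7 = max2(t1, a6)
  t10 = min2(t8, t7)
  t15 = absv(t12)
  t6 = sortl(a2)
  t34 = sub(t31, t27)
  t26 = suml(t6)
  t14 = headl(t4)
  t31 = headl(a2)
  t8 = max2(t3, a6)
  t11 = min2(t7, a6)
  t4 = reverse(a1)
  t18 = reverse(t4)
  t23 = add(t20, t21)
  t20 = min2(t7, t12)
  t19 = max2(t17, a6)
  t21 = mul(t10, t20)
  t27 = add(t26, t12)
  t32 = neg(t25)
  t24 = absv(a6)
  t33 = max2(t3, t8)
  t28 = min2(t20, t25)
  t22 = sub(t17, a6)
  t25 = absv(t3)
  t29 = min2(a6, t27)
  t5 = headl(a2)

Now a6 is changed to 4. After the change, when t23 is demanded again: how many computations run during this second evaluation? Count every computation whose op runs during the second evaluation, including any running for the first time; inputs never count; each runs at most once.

First demand of the output computes:
  t1 = headl([7]) = 7
  t3 = max2(9, 7) = 9
  t7 = max2(7, 9) = 9
  t8 = max2(9, 9) = 9
  t10 = min2(9, 9) = 9
  t12 = add(9, 9) = 18
  t20 = min2(9, 18) = 9
  t21 = mul(9, 9) = 81
  t23 = add(9, 81) = 90

After the edit, cleaning proceeds:
  t3: a read changed (a6 9->4) — executes, giving 7.
  t7: a read changed (a6 9->4) — executes, giving 7.
  t8: a read changed (t3 9->7; a6 9->4) — executes, giving 7.
  t10: a read changed (t8 9->7; t7 9->7) — executes, giving 7.
  t12: a read changed (t10 9->7; t3 9->7) — executes, giving 14.
  t20: a read changed (t7 9->7; t12 18->14) — executes, giving 7.
  t21: a read changed (t10 9->7; t20 9->7) — executes, giving 49.
  t23: a read changed (t20 9->7; t21 81->49) — executes, giving 56.

8 computations run: t3, t7, t8, t10, t12, t20, t21, t23.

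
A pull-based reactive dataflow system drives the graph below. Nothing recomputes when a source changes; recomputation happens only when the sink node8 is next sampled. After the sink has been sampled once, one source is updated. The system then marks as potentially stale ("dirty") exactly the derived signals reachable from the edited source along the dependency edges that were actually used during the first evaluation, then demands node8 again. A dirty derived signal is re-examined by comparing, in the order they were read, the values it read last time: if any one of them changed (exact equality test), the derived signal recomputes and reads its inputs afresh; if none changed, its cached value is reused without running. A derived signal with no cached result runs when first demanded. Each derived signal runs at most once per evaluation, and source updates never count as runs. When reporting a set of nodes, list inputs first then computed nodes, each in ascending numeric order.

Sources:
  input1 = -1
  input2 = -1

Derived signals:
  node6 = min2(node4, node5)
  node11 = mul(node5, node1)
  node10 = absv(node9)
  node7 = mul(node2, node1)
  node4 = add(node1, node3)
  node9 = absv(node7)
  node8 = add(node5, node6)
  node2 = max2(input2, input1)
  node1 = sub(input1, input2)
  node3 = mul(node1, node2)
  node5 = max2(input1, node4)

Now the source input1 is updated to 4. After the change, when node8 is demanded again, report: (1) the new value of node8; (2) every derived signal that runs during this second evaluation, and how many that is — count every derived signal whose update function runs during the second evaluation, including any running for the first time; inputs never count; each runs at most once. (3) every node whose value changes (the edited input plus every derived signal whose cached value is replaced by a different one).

New value of node8: 50.
Derived signals that run: node1, node2, node3, node4, node5, node6, node8 — 7 in total.
Values that change: input1, node1, node2, node3, node4, node5, node6, node8.

First evaluation (everything demanded from the output):
  node1 = sub(-1, -1) = 0
  node2 = max2(-1, -1) = -1
  node3 = mul(0, -1) = 0
  node4 = add(0, 0) = 0
  node5 = max2(-1, 0) = 0
  node6 = min2(0, 0) = 0
  node8 = add(0, 0) = 0

Propagation after the edit:
  node1: runs — input1 -1->4; result 5.
  node2: runs — input1 -1->4; result 4.
  node3: runs — node1 0->5; node2 -1->4; result 20.
  node4: runs — node1 0->5; node3 0->20; result 25.
  node5: runs — input1 -1->4; node4 0->25; result 25.
  node6: runs — node4 0->25; node5 0->25; result 25.
  node8: runs — node5 0->25; node6 0->25; result 50.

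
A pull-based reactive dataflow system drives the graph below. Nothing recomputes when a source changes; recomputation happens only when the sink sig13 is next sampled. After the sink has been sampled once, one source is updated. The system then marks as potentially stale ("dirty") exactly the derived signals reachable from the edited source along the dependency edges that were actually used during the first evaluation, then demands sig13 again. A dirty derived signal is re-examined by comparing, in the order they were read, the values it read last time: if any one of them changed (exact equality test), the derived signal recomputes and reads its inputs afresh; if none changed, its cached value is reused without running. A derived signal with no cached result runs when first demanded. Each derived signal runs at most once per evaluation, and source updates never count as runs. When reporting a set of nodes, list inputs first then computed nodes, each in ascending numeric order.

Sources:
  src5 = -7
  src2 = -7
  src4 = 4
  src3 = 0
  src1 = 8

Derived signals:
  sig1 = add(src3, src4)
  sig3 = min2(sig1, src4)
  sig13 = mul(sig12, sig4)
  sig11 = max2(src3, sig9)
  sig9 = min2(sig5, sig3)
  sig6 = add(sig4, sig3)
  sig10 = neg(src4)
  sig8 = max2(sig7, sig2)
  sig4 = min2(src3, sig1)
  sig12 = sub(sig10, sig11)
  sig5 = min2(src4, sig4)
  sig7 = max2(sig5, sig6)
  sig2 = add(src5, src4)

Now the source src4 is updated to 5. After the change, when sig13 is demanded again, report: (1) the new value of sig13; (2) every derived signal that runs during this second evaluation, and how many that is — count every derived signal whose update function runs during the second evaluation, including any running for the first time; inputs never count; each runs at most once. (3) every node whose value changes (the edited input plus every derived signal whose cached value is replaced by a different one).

New value of sig13: 0.
Derived signals that run: sig1, sig3, sig4, sig5, sig9, sig10, sig12, sig13 — 8 in total.
Values that change: src4, sig1, sig3, sig10, sig12.
Key observation: the cutoff stops propagation at sig11 — its inputs' values are unchanged, so it reuses its cache.

First evaluation (everything demanded from the output):
  sig1 = add(0, 4) = 4
  sig3 = min2(4, 4) = 4
  sig4 = min2(0, 4) = 0
  sig5 = min2(4, 0) = 0
  sig9 = min2(0, 4) = 0
  sig10 = neg(4) = -4
  sig11 = max2(0, 0) = 0
  sig12 = sub(-4, 0) = -4
  sig13 = mul(-4, 0) = 0

Propagation after the edit:
  sig1: runs — src4 4->5; result 5.
  sig3: runs — sig1 4->5; src4 4->5; result 5.
  sig4: runs — sig1 4->5; result 0 (same value as before).
  sig5: runs — src4 4->5; result 0 (same value as before).
  sig9: runs — sig3 4->5; result 0 (same value as before).
  sig10: runs — src4 4->5; result -5.
  sig11: checked — values it read are unchanged (src3 unchanged, sig9 unchanged); reused cached 0 without running.
  sig12: runs — sig10 -4->-5; result -5.
  sig13: runs — sig12 -4->-5; result 0 (same value as before).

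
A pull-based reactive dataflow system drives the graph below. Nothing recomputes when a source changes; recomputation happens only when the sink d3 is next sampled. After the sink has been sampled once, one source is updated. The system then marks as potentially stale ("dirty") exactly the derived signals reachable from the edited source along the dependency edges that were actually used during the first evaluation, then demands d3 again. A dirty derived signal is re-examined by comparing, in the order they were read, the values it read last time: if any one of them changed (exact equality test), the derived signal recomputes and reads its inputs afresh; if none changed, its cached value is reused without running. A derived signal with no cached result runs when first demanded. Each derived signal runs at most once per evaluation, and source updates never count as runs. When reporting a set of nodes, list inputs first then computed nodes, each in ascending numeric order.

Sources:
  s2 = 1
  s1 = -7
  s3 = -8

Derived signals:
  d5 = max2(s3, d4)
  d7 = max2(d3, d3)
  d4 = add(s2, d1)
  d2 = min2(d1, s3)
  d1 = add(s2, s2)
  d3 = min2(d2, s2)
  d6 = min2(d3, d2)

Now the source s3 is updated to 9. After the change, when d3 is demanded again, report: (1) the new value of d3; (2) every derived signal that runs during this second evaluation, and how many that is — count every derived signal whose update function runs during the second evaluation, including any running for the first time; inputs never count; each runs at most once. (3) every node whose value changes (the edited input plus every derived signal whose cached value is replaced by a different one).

New value of d3: 1.
Derived signals that run: d2, d3 — 2 in total.
Values that change: s3, d2, d3.

First evaluation (everything demanded from the output):
  d1 = add(1, 1) = 2
  d2 = min2(2, -8) = -8
  d3 = min2(-8, 1) = -8

Propagation after the edit:
  d2: runs — s3 -8->9; result 2.
  d3: runs — d2 -8->2; result 1.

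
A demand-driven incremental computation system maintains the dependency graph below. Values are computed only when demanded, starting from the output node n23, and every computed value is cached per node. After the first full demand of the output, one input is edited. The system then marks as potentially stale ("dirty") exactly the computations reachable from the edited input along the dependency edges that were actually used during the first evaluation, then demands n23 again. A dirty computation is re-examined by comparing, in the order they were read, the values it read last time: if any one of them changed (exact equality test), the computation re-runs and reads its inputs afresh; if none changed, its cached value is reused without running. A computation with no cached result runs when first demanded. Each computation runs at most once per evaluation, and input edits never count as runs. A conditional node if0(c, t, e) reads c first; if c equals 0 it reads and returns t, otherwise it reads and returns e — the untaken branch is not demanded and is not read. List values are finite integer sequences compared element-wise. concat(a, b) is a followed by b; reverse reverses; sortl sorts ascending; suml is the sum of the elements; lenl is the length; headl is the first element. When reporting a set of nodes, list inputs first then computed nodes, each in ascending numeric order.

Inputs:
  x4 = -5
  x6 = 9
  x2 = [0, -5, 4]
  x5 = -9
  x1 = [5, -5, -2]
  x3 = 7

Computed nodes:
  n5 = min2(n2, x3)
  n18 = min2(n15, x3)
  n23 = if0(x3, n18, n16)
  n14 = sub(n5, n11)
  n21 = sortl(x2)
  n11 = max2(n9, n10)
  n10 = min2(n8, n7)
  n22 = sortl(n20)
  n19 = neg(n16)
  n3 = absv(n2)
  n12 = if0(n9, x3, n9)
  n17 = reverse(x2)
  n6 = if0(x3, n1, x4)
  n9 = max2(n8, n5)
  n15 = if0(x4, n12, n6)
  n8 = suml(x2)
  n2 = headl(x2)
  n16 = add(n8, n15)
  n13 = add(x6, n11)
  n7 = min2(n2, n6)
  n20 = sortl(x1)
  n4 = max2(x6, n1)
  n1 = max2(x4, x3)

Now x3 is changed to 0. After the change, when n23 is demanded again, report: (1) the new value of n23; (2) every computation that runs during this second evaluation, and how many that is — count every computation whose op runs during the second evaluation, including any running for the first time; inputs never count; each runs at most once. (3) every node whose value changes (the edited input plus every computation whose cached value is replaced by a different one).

First evaluation (everything demanded from the output):
  n6 = if0(x3=7 -> else branch x4) = -5
  n8 = suml([0, -5, 4]) = -1
  n15 = if0(x4=-5 -> else branch n6) = -5
  n16 = add(-1, -5) = -6
  n23 = if0(x3=7 -> else branch n16) = -6

Propagation after the edit:
  n1: demanded for the first time — runs, produces 0.
  n6: runs — x3 7->0; result 0.
  n15: runs — n6 -5->0; result 0.
  n16: marked dirty but never re-examined — demand shifted away from it.
  n18: demanded for the first time — runs, produces 0.
  n23: runs — x3 7->0; result 0.

Key observation: a condition flipped, so demand moved to the other branch — n16 is never re-examined.

New value of n23: 0.
Computations that run: n1, n6, n15, n18, n23 — 5 in total.
Values that change: x3, n6, n15, n23.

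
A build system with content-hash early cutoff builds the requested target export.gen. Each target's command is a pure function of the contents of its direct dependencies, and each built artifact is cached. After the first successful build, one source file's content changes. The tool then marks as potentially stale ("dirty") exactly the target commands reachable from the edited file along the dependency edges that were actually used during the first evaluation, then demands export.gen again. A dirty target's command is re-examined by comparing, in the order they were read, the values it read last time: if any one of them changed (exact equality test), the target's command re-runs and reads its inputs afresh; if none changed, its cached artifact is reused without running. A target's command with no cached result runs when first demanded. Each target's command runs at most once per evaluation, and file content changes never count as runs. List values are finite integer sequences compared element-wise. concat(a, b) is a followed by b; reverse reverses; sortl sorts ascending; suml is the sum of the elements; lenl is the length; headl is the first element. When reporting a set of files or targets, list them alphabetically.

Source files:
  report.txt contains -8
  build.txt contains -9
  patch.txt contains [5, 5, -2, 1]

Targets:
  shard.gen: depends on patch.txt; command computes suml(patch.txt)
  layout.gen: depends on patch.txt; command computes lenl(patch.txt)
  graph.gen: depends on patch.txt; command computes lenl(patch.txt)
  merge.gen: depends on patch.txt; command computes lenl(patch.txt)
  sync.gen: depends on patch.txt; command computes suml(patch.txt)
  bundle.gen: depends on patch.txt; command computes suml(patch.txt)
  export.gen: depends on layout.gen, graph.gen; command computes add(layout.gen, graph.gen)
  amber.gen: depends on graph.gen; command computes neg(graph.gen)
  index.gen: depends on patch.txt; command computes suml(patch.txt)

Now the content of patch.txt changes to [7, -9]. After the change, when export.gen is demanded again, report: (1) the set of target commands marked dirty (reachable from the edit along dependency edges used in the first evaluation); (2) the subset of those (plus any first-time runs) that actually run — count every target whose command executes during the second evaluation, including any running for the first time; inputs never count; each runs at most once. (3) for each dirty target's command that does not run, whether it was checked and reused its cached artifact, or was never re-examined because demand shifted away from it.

First evaluation (everything demanded from the output):
  graph.gen = lenl([5, 5, -2, 1]) = 4
  layout.gen = lenl([5, 5, -2, 1]) = 4
  export.gen = add(4, 4) = 8

Propagation after the edit:
  graph.gen: runs — patch.txt [5, 5, -2, 1]->[7, -9]; result 2.
  layout.gen: runs — patch.txt [5, 5, -2, 1]->[7, -9]; result 2.
  export.gen: runs — layout.gen 4->2; graph.gen 4->2; result 4.

Marked dirty: export.gen, graph.gen, layout.gen.
Target commands that run: export.gen, graph.gen, layout.gen — 3 in total.
Every dirty target's command ran.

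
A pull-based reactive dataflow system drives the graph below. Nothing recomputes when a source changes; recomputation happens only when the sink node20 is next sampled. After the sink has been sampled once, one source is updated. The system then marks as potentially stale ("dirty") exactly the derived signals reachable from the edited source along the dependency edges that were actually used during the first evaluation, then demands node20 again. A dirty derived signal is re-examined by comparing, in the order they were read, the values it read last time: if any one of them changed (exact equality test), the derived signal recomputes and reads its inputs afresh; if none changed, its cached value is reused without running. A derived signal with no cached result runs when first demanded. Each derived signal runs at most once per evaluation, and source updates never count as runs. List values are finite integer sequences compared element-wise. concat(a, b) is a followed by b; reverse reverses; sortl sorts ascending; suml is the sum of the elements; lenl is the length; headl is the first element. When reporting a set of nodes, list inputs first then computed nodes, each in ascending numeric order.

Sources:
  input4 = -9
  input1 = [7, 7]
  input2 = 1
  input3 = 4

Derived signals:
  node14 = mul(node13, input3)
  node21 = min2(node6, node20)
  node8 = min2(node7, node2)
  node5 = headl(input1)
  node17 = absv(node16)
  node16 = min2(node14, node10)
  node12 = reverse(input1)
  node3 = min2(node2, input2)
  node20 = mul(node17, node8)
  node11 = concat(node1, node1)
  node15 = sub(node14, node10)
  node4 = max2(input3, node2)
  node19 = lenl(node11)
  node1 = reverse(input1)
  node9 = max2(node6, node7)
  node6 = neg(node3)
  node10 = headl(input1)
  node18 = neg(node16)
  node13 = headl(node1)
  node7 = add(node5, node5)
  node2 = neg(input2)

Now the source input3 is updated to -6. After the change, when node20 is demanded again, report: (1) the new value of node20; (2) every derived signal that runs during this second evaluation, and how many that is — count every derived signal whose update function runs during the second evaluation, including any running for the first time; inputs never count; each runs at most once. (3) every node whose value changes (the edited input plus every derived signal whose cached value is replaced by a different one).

New value of node20: -42.
Derived signals that run: node14, node16, node17, node20 — 4 in total.
Values that change: input3, node14, node16, node17, node20.

First evaluation (everything demanded from the output):
  node1 = reverse([7, 7]) = [7, 7]
  node2 = neg(1) = -1
  node5 = headl([7, 7]) = 7
  node7 = add(7, 7) = 14
  node8 = min2(14, -1) = -1
  node10 = headl([7, 7]) = 7
  node13 = headl([7, 7]) = 7
  node14 = mul(7, 4) = 28
  node16 = min2(28, 7) = 7
  node17 = absv(7) = 7
  node20 = mul(7, -1) = -7

Propagation after the edit:
  node14: runs — input3 4->-6; result -42.
  node16: runs — node14 28->-42; result -42.
  node17: runs — node16 7->-42; result 42.
  node20: runs — node17 7->42; result -42.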